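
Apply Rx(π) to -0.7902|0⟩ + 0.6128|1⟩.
-0.6128i|0⟩ + 0.7902i|1⟩

Rx(π) = [[cos(θ/2), −i·sin(θ/2)], [−i·sin(θ/2), cos(θ/2)]]; θ = π, cos(θ/2) ≈ 0, sin(θ/2) ≈ 1.
With a = amp(|0⟩) = -0.7902 and b = amp(|1⟩) = 0.6128:
new amp(|0⟩) = (-i)·b = -0.6128i
new amp(|1⟩) = (-i)·a = 0.7902i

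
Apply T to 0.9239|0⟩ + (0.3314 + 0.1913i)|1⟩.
0.9239|0⟩ + (0.09907 + 0.3696i)|1⟩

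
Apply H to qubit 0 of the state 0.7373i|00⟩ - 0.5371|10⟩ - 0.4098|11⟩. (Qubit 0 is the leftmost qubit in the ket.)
(-0.3798 + 0.5213i)|00⟩ - 0.2898|01⟩ + (0.3798 + 0.5213i)|10⟩ + 0.2898|11⟩

H on qubit 0 mixes each pair of kets that differ only in qubit 0: amplitudes (a, b) of (|…0…⟩, |…1…⟩) become ((a + b)/√2, (a − b)/√2). Kets absent from the input have amplitude 0.
(|00⟩, |10⟩): (a, b) = (0.7373i, -0.5371) → ((-0.3798 + 0.5213i), (0.3798 + 0.5213i))
(|01⟩, |11⟩): (a, b) = (0, -0.4098) → (-0.2898, 0.2898)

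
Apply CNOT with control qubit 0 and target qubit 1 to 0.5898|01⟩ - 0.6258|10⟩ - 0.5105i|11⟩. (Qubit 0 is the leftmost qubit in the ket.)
0.5898|01⟩ - 0.5105i|10⟩ - 0.6258|11⟩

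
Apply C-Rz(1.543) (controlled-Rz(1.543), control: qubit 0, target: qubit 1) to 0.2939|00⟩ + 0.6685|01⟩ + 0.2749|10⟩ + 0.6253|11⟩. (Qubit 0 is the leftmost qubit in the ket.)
0.2939|00⟩ + 0.6685|01⟩ + (0.1971 - 0.1917i)|10⟩ + (0.4483 + 0.436i)|11⟩

C-Rz(1.543) leaves the control-|0⟩ kets |00⟩, |01⟩ unchanged and applies Rz(1.543) to qubit 1 on the control-|1⟩ pair (|10⟩, |11⟩).
Rz(1.543) = [[e^(−iθ/2), 0], [0, e^(iθ/2)]] with e^(±iθ/2) = cos(θ/2) ± i·sin(θ/2); θ = 1.543, cos(θ/2) ≈ 0.716866, sin(θ/2) ≈ 0.697211.
With a = amp(|10⟩) = 0.2749 and b = amp(|11⟩) = 0.6253:
new amp(|10⟩) = (0.716866 - 0.697211i)·a = (0.1971 - 0.1917i)
new amp(|11⟩) = (0.716866 + 0.697211i)·b = (0.4483 + 0.436i)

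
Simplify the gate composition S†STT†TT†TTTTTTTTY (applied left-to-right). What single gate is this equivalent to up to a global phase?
Y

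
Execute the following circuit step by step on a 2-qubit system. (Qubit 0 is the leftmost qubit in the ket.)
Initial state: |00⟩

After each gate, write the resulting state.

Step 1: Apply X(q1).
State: |01⟩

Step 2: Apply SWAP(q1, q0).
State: |10⟩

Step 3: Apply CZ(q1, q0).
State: |10⟩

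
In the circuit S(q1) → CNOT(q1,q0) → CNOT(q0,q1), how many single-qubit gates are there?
1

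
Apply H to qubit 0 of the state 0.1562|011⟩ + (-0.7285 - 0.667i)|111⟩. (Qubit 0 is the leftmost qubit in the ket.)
(-0.4047 - 0.4716i)|011⟩ + (0.6256 + 0.4716i)|111⟩

H on qubit 0 mixes each pair of kets that differ only in qubit 0: amplitudes (a, b) of (|…0…⟩, |…1…⟩) become ((a + b)/√2, (a − b)/√2). Kets absent from the input have amplitude 0.
(|011⟩, |111⟩): (a, b) = (0.1562, (-0.7285 - 0.667i)) → ((-0.4047 - 0.4716i), (0.6256 + 0.4716i))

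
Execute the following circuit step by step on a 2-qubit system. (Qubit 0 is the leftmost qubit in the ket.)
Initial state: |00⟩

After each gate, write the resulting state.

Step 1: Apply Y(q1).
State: i|01⟩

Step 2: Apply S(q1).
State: -|01⟩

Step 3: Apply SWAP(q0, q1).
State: -|10⟩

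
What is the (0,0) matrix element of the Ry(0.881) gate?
0.9045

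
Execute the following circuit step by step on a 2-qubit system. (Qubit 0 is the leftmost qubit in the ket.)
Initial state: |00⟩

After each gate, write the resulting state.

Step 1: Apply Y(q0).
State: i|10⟩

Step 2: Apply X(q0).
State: i|00⟩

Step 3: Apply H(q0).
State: (1/√2)i|00⟩ + (1/√2)i|10⟩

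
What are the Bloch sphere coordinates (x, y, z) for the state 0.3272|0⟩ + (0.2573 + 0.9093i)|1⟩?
(0.1684, 0.595, -0.786)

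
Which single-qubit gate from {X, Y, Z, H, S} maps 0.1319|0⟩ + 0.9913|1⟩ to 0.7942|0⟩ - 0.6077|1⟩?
H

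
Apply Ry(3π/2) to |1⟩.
-1/√2|0⟩ - 1/√2|1⟩

Ry(3π/2) = [[cos(θ/2), −sin(θ/2)], [sin(θ/2), cos(θ/2)]]; θ = 3π/2, cos(θ/2) ≈ -0.707107, sin(θ/2) ≈ 0.707107.
With a = amp(|0⟩) = 0 and b = amp(|1⟩) = 1:
new amp(|0⟩) = (-0.707107)·a + (-0.707107)·b = -1/√2
new amp(|1⟩) = (0.707107)·a + (-0.707107)·b = -1/√2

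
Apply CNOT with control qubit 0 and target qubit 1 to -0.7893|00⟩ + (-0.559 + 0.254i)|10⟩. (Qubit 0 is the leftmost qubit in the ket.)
-0.7893|00⟩ + (-0.559 + 0.254i)|11⟩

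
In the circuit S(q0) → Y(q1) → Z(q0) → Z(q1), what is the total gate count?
4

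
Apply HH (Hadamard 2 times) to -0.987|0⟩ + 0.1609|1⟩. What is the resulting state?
-0.987|0⟩ + 0.1609|1⟩

H² = I, so an even number of Hadamards cancels: H^2 = I and the state is unchanged.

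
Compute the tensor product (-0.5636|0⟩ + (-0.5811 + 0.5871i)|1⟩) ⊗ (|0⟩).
-0.5636|00⟩ + (-0.5811 + 0.5871i)|10⟩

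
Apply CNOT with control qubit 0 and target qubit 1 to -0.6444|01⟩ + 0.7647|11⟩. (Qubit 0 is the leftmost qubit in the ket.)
-0.6444|01⟩ + 0.7647|10⟩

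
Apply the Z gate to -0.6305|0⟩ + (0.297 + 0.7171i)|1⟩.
-0.6305|0⟩ + (-0.297 - 0.7171i)|1⟩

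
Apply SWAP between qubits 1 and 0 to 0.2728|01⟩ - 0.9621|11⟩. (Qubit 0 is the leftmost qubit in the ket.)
0.2728|10⟩ - 0.9621|11⟩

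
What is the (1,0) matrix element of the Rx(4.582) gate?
-0.7517i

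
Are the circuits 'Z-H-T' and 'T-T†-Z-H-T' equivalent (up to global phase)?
Yes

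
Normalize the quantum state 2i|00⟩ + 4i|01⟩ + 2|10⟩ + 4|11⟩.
0.3162i|00⟩ + 0.6325i|01⟩ + 0.3162|10⟩ + 0.6325|11⟩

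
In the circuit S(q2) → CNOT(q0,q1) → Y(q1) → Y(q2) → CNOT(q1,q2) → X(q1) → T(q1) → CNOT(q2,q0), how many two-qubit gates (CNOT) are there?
3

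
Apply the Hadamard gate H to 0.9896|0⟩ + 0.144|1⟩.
0.8016|0⟩ + 0.5979|1⟩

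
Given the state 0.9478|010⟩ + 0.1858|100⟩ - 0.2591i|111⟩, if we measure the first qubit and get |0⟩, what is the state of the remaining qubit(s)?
|10⟩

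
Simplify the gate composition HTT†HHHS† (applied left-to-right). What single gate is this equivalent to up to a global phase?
S†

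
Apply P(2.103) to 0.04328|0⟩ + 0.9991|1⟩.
0.04328|0⟩ + (-0.507 + 0.8609i)|1⟩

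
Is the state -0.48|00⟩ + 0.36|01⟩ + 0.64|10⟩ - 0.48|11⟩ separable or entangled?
Separable

Writing the state as a|00⟩ + b|01⟩ + c|10⟩ + d|11⟩, it is a product state iff ad − bc = 0.
Here (a, b, c, d) = (-0.48, 0.36, 0.64, -0.48): ad − bc = (-0.48)(-0.48) − (0.36)(0.64) = 0, so the state is separable.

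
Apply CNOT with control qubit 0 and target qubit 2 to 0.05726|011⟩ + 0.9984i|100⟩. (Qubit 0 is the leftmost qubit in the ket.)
0.05726|011⟩ + 0.9984i|101⟩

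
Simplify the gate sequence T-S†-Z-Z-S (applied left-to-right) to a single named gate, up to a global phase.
T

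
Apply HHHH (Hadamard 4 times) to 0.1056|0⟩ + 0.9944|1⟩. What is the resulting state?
0.1056|0⟩ + 0.9944|1⟩

H² = I, so an even number of Hadamards cancels: H^4 = I and the state is unchanged.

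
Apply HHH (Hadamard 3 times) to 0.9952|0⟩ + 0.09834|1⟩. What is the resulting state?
0.7732|0⟩ + 0.6342|1⟩

H² = I, so H^3 = H: a single Hadamard. With (a, b) = (0.9952, 0.09834), H gives ((a + b)/√2, (a − b)/√2) = (0.7732, 0.6342).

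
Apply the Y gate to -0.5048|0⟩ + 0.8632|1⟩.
-0.8632i|0⟩ - 0.5048i|1⟩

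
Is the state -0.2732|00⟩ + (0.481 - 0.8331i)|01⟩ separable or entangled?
Separable

Writing the state as a|00⟩ + b|01⟩ + c|10⟩ + d|11⟩, it is a product state iff ad − bc = 0.
Here (a, b, c, d) = (-0.2732, (0.481 - 0.8331i), 0, 0): ad − bc = (-0.2732)(0) − (0.481 - 0.8331i)(0) = 0, so the state is separable.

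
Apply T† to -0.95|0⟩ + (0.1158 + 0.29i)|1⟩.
-0.95|0⟩ + (0.2869 + 0.1232i)|1⟩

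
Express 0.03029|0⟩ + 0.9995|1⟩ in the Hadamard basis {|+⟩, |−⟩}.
0.7282|+⟩ - 0.6853|−⟩

With |ψ⟩ = α|0⟩ + β|1⟩, the Hadamard-basis coefficients are ⟨+|ψ⟩ = (α + β)/√2 and ⟨−|ψ⟩ = (α − β)/√2.
Here α = 0.03029, β = 0.9995: (α + β)/√2 = 0.7282, (α − β)/√2 = -0.6853.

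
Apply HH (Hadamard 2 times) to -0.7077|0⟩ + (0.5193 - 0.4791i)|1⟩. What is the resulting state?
-0.7077|0⟩ + (0.5193 - 0.4791i)|1⟩

H² = I, so an even number of Hadamards cancels: H^2 = I and the state is unchanged.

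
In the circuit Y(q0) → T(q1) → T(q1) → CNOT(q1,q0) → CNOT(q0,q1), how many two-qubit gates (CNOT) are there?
2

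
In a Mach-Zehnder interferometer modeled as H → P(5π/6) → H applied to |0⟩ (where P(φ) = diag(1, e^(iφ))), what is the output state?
(0.06699 + 0.25i)|0⟩ + (0.933 - 0.25i)|1⟩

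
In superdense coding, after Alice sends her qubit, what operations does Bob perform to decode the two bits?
CNOT (Alice's qubit controls Bob's), then H on Alice's qubit, then measure both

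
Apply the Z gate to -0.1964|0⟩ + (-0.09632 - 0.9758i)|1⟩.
-0.1964|0⟩ + (0.09632 + 0.9758i)|1⟩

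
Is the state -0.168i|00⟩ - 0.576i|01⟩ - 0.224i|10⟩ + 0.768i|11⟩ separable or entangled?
Entangled

Writing the state as a|00⟩ + b|01⟩ + c|10⟩ + d|11⟩, it is a product state iff ad − bc = 0.
Here (a, b, c, d) = (-0.168i, -0.576i, -0.224i, 0.768i): ad − bc = (-0.168i)(0.768i) − (-0.576i)(-0.224i) = 0.258 ≠ 0, so the state is entangled.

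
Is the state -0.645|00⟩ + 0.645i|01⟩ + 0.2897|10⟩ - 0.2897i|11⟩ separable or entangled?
Separable

Writing the state as a|00⟩ + b|01⟩ + c|10⟩ + d|11⟩, it is a product state iff ad − bc = 0.
Here (a, b, c, d) = (-0.645, 0.645i, 0.2897, -0.2897i): ad − bc = (-0.645)(-0.2897i) − (0.645i)(0.2897) = 0, so the state is separable.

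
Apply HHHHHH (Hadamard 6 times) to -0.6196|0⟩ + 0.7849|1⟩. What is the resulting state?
-0.6196|0⟩ + 0.7849|1⟩

H² = I, so an even number of Hadamards cancels: H^6 = I and the state is unchanged.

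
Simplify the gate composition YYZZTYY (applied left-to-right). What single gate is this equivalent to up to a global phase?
T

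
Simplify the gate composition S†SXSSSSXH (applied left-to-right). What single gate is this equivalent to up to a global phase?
H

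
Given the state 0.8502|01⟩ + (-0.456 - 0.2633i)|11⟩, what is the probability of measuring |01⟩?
0.7228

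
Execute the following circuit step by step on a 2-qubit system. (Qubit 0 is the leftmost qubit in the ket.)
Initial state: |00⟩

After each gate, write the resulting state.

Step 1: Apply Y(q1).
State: i|01⟩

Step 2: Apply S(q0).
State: i|01⟩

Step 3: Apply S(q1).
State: -|01⟩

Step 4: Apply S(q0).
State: -|01⟩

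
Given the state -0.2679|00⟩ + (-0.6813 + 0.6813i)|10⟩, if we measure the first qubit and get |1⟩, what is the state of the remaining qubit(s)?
(-1/√2 + (1/√2)i)|0⟩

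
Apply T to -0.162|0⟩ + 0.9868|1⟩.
-0.162|0⟩ + (0.6978 + 0.6978i)|1⟩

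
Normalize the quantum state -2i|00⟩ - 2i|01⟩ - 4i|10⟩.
-(1/√6)i|00⟩ - (1/√6)i|01⟩ - 0.8165i|10⟩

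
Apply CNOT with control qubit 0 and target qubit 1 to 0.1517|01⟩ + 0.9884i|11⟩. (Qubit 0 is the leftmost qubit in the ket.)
0.1517|01⟩ + 0.9884i|10⟩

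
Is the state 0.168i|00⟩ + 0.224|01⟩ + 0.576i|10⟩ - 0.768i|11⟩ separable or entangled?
Entangled

Writing the state as a|00⟩ + b|01⟩ + c|10⟩ + d|11⟩, it is a product state iff ad − bc = 0.
Here (a, b, c, d) = (0.168i, 0.224, 0.576i, -0.768i): ad − bc = (0.168i)(-0.768i) − (0.224)(0.576i) = (0.129 - 0.129i) ≠ 0, so the state is entangled.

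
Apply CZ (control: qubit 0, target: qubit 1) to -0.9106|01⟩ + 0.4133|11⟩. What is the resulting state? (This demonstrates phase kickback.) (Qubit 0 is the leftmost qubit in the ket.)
-0.9106|01⟩ - 0.4133|11⟩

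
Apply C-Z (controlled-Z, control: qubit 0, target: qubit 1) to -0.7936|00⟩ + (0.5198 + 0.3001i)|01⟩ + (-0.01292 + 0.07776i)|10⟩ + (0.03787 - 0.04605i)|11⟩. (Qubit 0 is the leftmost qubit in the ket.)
-0.7936|00⟩ + (0.5198 + 0.3001i)|01⟩ + (-0.01292 + 0.07776i)|10⟩ + (-0.03787 + 0.04605i)|11⟩

C-Z leaves the control-|0⟩ kets |00⟩, |01⟩ unchanged and applies Z to qubit 1 on the control-|1⟩ pair (|10⟩, |11⟩).
Z = [[1, 0], [0, -1]].
With a = amp(|10⟩) = (-0.01292 + 0.07776i) and b = amp(|11⟩) = (0.03787 - 0.04605i):
new amp(|10⟩) = (1)·a = (-0.01292 + 0.07776i)
new amp(|11⟩) = (-1)·b = (-0.03787 + 0.04605i)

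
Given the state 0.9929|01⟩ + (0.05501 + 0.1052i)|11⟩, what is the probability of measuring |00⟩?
0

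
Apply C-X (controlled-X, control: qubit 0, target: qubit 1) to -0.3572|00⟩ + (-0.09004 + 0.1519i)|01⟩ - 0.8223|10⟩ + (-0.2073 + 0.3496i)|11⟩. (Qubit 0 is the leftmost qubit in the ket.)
-0.3572|00⟩ + (-0.09004 + 0.1519i)|01⟩ + (-0.2073 + 0.3496i)|10⟩ - 0.8223|11⟩

C-X leaves the control-|0⟩ kets |00⟩, |01⟩ unchanged and applies X to qubit 1 on the control-|1⟩ pair (|10⟩, |11⟩).
X = [[0, 1], [1, 0]].
With a = amp(|10⟩) = -0.8223 and b = amp(|11⟩) = (-0.2073 + 0.3496i):
new amp(|10⟩) = (1)·b = (-0.2073 + 0.3496i)
new amp(|11⟩) = (1)·a = -0.8223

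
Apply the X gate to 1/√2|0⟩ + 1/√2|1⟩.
1/√2|0⟩ + 1/√2|1⟩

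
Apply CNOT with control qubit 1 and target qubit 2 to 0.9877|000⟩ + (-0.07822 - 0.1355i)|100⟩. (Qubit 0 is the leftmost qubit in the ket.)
0.9877|000⟩ + (-0.07822 - 0.1355i)|100⟩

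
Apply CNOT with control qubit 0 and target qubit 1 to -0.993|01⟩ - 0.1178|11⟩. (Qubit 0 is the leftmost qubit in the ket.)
-0.993|01⟩ - 0.1178|10⟩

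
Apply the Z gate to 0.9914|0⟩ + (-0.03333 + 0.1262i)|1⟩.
0.9914|0⟩ + (0.03333 - 0.1262i)|1⟩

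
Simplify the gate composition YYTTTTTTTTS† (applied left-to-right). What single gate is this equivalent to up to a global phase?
S†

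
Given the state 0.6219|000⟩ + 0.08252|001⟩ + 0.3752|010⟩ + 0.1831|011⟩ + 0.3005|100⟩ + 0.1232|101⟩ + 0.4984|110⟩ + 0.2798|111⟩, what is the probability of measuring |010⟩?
0.1408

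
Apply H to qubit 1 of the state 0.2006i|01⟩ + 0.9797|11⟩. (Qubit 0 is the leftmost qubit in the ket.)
0.1418i|00⟩ - 0.1418i|01⟩ + 0.6928|10⟩ - 0.6928|11⟩

H on qubit 1 mixes each pair of kets that differ only in qubit 1: amplitudes (a, b) of (|…0…⟩, |…1…⟩) become ((a + b)/√2, (a − b)/√2). Kets absent from the input have amplitude 0.
(|00⟩, |01⟩): (a, b) = (0, 0.2006i) → (0.1418i, -0.1418i)
(|10⟩, |11⟩): (a, b) = (0, 0.9797) → (0.6928, -0.6928)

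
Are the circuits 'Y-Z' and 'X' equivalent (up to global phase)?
Yes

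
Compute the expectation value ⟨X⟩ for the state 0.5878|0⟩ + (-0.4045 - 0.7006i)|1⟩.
-0.4755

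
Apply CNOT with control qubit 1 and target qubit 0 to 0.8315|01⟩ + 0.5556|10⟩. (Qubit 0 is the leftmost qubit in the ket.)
0.5556|10⟩ + 0.8315|11⟩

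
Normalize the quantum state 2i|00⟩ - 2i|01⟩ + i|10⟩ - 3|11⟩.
0.4714i|00⟩ - 0.4714i|01⟩ + 0.2357i|10⟩ - 1/√2|11⟩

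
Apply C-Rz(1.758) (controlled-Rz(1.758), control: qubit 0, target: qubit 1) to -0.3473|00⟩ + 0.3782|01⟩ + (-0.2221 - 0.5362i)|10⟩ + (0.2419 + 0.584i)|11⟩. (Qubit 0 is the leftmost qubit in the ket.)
-0.3473|00⟩ + 0.3782|01⟩ + (-0.5546 - 0.171i)|10⟩ + (-0.2954 + 0.5588i)|11⟩

C-Rz(1.758) leaves the control-|0⟩ kets |00⟩, |01⟩ unchanged and applies Rz(1.758) to qubit 1 on the control-|1⟩ pair (|10⟩, |11⟩).
Rz(1.758) = [[e^(−iθ/2), 0], [0, e^(iθ/2)]] with e^(±iθ/2) = cos(θ/2) ± i·sin(θ/2); θ = 1.758, cos(θ/2) ≈ 0.637922, sin(θ/2) ≈ 0.770101.
With a = amp(|10⟩) = (-0.2221 - 0.5362i) and b = amp(|11⟩) = (0.2419 + 0.584i):
new amp(|10⟩) = (0.637922 - 0.770101i)·a = (-0.5546 - 0.171i)
new amp(|11⟩) = (0.637922 + 0.770101i)·b = (-0.2954 + 0.5588i)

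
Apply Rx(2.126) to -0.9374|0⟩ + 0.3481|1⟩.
(-0.4558 - 0.3042i)|0⟩ + (0.1693 + 0.8191i)|1⟩

Rx(2.126) = [[cos(θ/2), −i·sin(θ/2)], [−i·sin(θ/2), cos(θ/2)]]; θ = 2.126, cos(θ/2) ≈ 0.486253, sin(θ/2) ≈ 0.873818.
With a = amp(|0⟩) = -0.9374 and b = amp(|1⟩) = 0.3481:
new amp(|0⟩) = (0.486253)·a + (-0.873818i)·b = (-0.4558 - 0.3042i)
new amp(|1⟩) = (-0.873818i)·a + (0.486253)·b = (0.1693 + 0.8191i)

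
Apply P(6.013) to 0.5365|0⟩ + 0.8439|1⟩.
0.5365|0⟩ + (0.8133 - 0.2252i)|1⟩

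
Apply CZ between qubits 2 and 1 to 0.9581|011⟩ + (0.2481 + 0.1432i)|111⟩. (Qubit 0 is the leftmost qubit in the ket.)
-0.9581|011⟩ + (-0.2481 - 0.1432i)|111⟩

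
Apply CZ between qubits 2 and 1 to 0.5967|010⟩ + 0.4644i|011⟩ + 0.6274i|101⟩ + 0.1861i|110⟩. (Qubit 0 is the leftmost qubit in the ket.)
0.5967|010⟩ - 0.4644i|011⟩ + 0.6274i|101⟩ + 0.1861i|110⟩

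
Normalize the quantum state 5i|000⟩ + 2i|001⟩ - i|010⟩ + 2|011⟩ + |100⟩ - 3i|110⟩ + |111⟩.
0.7454i|000⟩ + 0.2981i|001⟩ - 0.1491i|010⟩ + 0.2981|011⟩ + 0.1491|100⟩ - (1/√5)i|110⟩ + 0.1491|111⟩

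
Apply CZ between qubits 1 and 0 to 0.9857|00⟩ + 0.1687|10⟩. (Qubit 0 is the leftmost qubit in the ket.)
0.9857|00⟩ + 0.1687|10⟩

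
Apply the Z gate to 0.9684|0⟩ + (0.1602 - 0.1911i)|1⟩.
0.9684|0⟩ + (-0.1602 + 0.1911i)|1⟩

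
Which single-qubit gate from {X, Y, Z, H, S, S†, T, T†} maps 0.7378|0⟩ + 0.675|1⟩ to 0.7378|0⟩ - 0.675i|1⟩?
S†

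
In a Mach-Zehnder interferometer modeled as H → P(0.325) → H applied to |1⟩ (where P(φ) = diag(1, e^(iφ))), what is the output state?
(0.02617 - 0.1597i)|0⟩ + (0.9738 + 0.1597i)|1⟩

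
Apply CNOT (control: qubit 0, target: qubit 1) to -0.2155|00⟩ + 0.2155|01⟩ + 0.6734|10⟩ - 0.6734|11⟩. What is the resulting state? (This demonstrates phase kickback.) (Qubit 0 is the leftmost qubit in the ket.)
-0.2155|00⟩ + 0.2155|01⟩ - 0.6734|10⟩ + 0.6734|11⟩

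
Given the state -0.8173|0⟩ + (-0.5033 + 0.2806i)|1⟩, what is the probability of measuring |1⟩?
0.332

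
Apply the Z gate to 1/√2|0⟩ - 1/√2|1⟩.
1/√2|0⟩ + 1/√2|1⟩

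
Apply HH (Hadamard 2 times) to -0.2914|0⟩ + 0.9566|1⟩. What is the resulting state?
-0.2914|0⟩ + 0.9566|1⟩

H² = I, so an even number of Hadamards cancels: H^2 = I and the state is unchanged.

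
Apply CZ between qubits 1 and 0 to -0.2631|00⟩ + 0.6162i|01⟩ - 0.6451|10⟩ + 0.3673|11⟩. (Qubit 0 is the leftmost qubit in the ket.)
-0.2631|00⟩ + 0.6162i|01⟩ - 0.6451|10⟩ - 0.3673|11⟩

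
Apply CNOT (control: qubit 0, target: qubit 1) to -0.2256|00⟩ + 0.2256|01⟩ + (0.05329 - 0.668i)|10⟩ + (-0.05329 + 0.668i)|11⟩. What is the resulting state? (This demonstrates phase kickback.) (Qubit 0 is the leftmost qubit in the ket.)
-0.2256|00⟩ + 0.2256|01⟩ + (-0.05329 + 0.668i)|10⟩ + (0.05329 - 0.668i)|11⟩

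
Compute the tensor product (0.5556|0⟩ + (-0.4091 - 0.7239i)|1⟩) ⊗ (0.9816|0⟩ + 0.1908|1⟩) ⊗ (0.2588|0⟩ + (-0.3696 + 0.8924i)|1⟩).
0.1411|000⟩ + (-0.2016 + 0.4867i)|001⟩ + 0.02743|010⟩ + (-0.03918 + 0.0946i)|011⟩ + (-0.1039 - 0.1839i)|100⟩ + (0.7825 - 0.09573i)|101⟩ + (-0.0202 - 0.03575i)|110⟩ + (0.1521 - 0.01861i)|111⟩

amp(|b₁b₂…⟩) = product of the factor amplitudes for bits b₁, b₂, …; only kets whose every factor amplitude is nonzero survive.
|000⟩: (0.5556)(0.9816)(0.2588) = 0.1411
|001⟩: (0.5556)(0.9816)(-0.3696 + 0.8924i) = (-0.2016 + 0.4867i)
|010⟩: (0.5556)(0.1908)(0.2588) = 0.02743
|011⟩: (0.5556)(0.1908)(-0.3696 + 0.8924i) = (-0.03918 + 0.0946i)
|100⟩: (-0.4091 - 0.7239i)(0.9816)(0.2588) = (-0.1039 - 0.1839i)
|101⟩: (-0.4091 - 0.7239i)(0.9816)(-0.3696 + 0.8924i) = (0.7825 - 0.09573i)
|110⟩: (-0.4091 - 0.7239i)(0.1908)(0.2588) = (-0.0202 - 0.03575i)
|111⟩: (-0.4091 - 0.7239i)(0.1908)(-0.3696 + 0.8924i) = (0.1521 - 0.01861i)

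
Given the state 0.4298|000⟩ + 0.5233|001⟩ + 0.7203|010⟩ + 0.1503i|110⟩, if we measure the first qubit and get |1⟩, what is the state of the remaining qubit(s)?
i|10⟩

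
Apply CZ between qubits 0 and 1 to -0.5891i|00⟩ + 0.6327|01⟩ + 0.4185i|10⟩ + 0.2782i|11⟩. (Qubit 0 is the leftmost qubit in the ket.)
-0.5891i|00⟩ + 0.6327|01⟩ + 0.4185i|10⟩ - 0.2782i|11⟩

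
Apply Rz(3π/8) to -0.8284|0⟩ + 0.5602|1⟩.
(-0.6888 + 0.4602i)|0⟩ + (0.4658 + 0.3112i)|1⟩

Rz(3π/8) = [[e^(−iθ/2), 0], [0, e^(iθ/2)]] with e^(±iθ/2) = cos(θ/2) ± i·sin(θ/2); θ = 3π/8, cos(θ/2) ≈ 0.83147, sin(θ/2) ≈ 0.55557.
With a = amp(|0⟩) = -0.8284 and b = amp(|1⟩) = 0.5602:
new amp(|0⟩) = (0.83147 - 0.55557i)·a = (-0.6888 + 0.4602i)
new amp(|1⟩) = (0.83147 + 0.55557i)·b = (0.4658 + 0.3112i)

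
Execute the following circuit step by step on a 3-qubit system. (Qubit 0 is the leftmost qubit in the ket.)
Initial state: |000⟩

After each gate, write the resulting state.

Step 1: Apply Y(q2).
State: i|001⟩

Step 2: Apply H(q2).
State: (1/√2)i|000⟩ - (1/√2)i|001⟩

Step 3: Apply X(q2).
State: -(1/√2)i|000⟩ + (1/√2)i|001⟩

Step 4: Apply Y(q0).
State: 1/√2|100⟩ - 1/√2|101⟩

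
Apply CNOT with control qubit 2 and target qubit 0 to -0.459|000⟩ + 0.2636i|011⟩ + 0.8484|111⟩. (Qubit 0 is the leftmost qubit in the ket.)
-0.459|000⟩ + 0.8484|011⟩ + 0.2636i|111⟩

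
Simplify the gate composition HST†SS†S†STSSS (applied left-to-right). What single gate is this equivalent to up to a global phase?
H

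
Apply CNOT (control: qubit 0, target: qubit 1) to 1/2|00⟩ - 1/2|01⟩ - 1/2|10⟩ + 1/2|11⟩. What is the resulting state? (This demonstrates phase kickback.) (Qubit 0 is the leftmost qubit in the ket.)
1/2|00⟩ - 1/2|01⟩ + 1/2|10⟩ - 1/2|11⟩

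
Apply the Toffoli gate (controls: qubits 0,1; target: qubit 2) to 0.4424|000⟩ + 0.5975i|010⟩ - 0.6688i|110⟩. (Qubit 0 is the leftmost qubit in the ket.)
0.4424|000⟩ + 0.5975i|010⟩ - 0.6688i|111⟩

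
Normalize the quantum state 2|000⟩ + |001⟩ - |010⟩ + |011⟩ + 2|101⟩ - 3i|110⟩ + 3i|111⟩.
0.3714|000⟩ + 0.1857|001⟩ - 0.1857|010⟩ + 0.1857|011⟩ + 0.3714|101⟩ - 0.5571i|110⟩ + 0.5571i|111⟩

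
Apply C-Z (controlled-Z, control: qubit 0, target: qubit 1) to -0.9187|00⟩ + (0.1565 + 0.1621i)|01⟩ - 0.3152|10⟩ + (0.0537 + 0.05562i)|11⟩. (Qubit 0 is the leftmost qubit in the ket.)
-0.9187|00⟩ + (0.1565 + 0.1621i)|01⟩ - 0.3152|10⟩ + (-0.0537 - 0.05562i)|11⟩

C-Z leaves the control-|0⟩ kets |00⟩, |01⟩ unchanged and applies Z to qubit 1 on the control-|1⟩ pair (|10⟩, |11⟩).
Z = [[1, 0], [0, -1]].
With a = amp(|10⟩) = -0.3152 and b = amp(|11⟩) = (0.0537 + 0.05562i):
new amp(|10⟩) = (1)·a = -0.3152
new amp(|11⟩) = (-1)·b = (-0.0537 - 0.05562i)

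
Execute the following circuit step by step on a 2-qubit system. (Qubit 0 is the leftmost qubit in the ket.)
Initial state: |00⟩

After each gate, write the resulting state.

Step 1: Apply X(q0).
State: |10⟩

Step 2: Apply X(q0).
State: |00⟩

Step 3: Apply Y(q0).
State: i|10⟩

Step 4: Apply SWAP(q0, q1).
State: i|01⟩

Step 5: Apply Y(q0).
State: -|11⟩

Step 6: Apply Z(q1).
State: |11⟩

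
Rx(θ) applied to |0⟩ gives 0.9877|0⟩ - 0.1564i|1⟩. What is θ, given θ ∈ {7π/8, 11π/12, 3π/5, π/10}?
π/10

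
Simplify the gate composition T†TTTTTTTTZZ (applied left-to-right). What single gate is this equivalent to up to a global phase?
T†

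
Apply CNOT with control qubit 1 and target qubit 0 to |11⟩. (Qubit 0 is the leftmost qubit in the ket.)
|01⟩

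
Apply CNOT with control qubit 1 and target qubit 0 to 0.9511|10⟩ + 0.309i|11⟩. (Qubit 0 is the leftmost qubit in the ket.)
0.309i|01⟩ + 0.9511|10⟩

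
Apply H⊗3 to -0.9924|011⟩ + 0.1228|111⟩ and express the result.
-0.3075|000⟩ + 0.3075|001⟩ + 0.3075|010⟩ - 0.3075|011⟩ - 0.3943|100⟩ + 0.3943|101⟩ + 0.3943|110⟩ - 0.3943|111⟩

H⊗3 gives amp(|y⟩) = (1/2√2) Σ_x (−1)^(x·y) amp(|x⟩), where x·y is the number of positions in which both x and y have a 1.
|000⟩: (-0.9924 + 0.1228)/(2√2) = -0.3075
|001⟩: (0.9924 - 0.1228)/(2√2) = 0.3075
|010⟩: (0.9924 - 0.1228)/(2√2) = 0.3075
|011⟩: (-0.9924 + 0.1228)/(2√2) = -0.3075
|100⟩: (-0.9924 - 0.1228)/(2√2) = -0.3943
|101⟩: (0.9924 + 0.1228)/(2√2) = 0.3943
|110⟩: (0.9924 + 0.1228)/(2√2) = 0.3943
|111⟩: (-0.9924 - 0.1228)/(2√2) = -0.3943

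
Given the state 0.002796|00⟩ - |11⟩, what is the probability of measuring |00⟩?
0.000007818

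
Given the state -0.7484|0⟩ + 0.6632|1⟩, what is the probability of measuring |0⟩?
0.5601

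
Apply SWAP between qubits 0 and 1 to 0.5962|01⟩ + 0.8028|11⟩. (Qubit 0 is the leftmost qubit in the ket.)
0.5962|10⟩ + 0.8028|11⟩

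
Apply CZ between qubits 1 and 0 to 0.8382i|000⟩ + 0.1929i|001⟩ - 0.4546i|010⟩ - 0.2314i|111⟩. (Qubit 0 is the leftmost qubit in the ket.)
0.8382i|000⟩ + 0.1929i|001⟩ - 0.4546i|010⟩ + 0.2314i|111⟩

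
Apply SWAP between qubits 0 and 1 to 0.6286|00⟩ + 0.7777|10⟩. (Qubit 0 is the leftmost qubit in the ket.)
0.6286|00⟩ + 0.7777|01⟩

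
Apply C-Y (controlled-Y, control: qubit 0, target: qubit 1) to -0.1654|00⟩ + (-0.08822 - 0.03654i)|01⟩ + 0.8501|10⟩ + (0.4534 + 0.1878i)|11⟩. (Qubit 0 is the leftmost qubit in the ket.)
-0.1654|00⟩ + (-0.08822 - 0.03654i)|01⟩ + (0.1878 - 0.4534i)|10⟩ + 0.8501i|11⟩

C-Y leaves the control-|0⟩ kets |00⟩, |01⟩ unchanged and applies Y to qubit 1 on the control-|1⟩ pair (|10⟩, |11⟩).
Y = [[0, -i], [i, 0]].
With a = amp(|10⟩) = 0.8501 and b = amp(|11⟩) = (0.4534 + 0.1878i):
new amp(|10⟩) = (-i)·b = (0.1878 - 0.4534i)
new amp(|11⟩) = (i)·a = 0.8501i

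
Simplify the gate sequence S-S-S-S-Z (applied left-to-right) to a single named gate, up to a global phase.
Z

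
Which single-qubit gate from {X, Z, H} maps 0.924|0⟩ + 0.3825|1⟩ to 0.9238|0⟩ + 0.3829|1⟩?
H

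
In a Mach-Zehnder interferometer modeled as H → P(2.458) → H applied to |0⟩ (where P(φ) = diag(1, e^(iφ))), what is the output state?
(0.1123 + 0.3158i)|0⟩ + (0.8877 - 0.3158i)|1⟩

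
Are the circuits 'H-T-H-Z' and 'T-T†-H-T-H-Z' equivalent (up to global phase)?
Yes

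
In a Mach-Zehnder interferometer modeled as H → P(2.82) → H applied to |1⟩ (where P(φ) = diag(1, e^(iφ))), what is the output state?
(0.9744 - 0.158i)|0⟩ + (0.02563 + 0.158i)|1⟩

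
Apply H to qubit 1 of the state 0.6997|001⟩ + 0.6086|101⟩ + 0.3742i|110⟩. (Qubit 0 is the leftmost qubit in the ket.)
0.4948|001⟩ + 0.4948|011⟩ + 0.2646i|100⟩ + 0.4303|101⟩ - 0.2646i|110⟩ + 0.4303|111⟩

H on qubit 1 mixes each pair of kets that differ only in qubit 1: amplitudes (a, b) of (|…0…⟩, |…1…⟩) become ((a + b)/√2, (a − b)/√2). Kets absent from the input have amplitude 0.
(|001⟩, |011⟩): (a, b) = (0.6997, 0) → (0.4948, 0.4948)
(|100⟩, |110⟩): (a, b) = (0, 0.3742i) → (0.2646i, -0.2646i)
(|101⟩, |111⟩): (a, b) = (0.6086, 0) → (0.4303, 0.4303)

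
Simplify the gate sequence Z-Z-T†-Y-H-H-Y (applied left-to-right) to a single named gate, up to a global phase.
T†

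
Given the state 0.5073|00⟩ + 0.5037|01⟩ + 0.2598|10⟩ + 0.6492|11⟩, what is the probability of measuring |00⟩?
0.2574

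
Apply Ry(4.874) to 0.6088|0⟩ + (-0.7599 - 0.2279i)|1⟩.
(0.02838 + 0.1476i)|0⟩ + (0.9733 + 0.1736i)|1⟩

Ry(4.874) = [[cos(θ/2), −sin(θ/2)], [sin(θ/2), cos(θ/2)]]; θ = 4.874, cos(θ/2) ≈ -0.761875, sin(θ/2) ≈ 0.647724.
With a = amp(|0⟩) = 0.6088 and b = amp(|1⟩) = (-0.7599 - 0.2279i):
new amp(|0⟩) = (-0.761875)·a + (-0.647724)·b = (0.02838 + 0.1476i)
new amp(|1⟩) = (0.647724)·a + (-0.761875)·b = (0.9733 + 0.1736i)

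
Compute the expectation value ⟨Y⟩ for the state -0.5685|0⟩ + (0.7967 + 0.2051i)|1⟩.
-0.2332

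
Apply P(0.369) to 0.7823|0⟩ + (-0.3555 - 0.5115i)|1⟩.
0.7823|0⟩ + (-0.1471 - 0.6053i)|1⟩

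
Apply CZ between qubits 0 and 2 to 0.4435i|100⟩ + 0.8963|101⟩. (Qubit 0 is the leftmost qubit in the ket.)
0.4435i|100⟩ - 0.8963|101⟩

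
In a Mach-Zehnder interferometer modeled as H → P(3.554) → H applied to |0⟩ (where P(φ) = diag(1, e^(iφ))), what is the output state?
(0.04192 - 0.2004i)|0⟩ + (0.9581 + 0.2004i)|1⟩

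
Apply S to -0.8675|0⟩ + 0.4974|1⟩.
-0.8675|0⟩ + 0.4974i|1⟩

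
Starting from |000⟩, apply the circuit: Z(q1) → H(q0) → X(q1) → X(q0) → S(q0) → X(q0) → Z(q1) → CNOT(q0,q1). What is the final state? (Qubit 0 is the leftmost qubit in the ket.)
-(1/√2)i|010⟩ - 1/√2|100⟩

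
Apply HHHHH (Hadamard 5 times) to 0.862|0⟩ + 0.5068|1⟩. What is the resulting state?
0.9679|0⟩ + 0.2512|1⟩

H² = I, so H^5 = H: a single Hadamard. With (a, b) = (0.862, 0.5068), H gives ((a + b)/√2, (a − b)/√2) = (0.9679, 0.2512).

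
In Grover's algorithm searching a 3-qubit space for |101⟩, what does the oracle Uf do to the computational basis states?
Uf|x⟩ = -|x⟩ if x = 101, else |x⟩ (phase flip on target)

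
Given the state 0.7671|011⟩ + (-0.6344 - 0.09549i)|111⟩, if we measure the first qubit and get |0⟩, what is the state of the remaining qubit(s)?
|11⟩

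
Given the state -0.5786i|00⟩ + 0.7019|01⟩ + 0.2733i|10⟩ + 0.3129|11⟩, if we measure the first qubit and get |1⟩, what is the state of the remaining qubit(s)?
0.6578i|0⟩ + 0.7532|1⟩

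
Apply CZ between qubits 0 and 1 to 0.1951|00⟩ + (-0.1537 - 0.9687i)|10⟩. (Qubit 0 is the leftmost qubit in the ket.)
0.1951|00⟩ + (-0.1537 - 0.9687i)|10⟩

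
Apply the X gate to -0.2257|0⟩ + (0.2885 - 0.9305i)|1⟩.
(0.2885 - 0.9305i)|0⟩ - 0.2257|1⟩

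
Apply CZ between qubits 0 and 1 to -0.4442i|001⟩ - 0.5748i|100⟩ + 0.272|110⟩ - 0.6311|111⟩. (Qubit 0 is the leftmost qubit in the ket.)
-0.4442i|001⟩ - 0.5748i|100⟩ - 0.272|110⟩ + 0.6311|111⟩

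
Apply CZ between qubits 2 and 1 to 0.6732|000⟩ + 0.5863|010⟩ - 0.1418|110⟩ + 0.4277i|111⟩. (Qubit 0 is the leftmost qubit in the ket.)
0.6732|000⟩ + 0.5863|010⟩ - 0.1418|110⟩ - 0.4277i|111⟩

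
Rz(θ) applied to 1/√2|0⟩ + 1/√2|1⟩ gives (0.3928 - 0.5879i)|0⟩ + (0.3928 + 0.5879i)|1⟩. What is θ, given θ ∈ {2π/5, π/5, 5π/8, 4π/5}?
5π/8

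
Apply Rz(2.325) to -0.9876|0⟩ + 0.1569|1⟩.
(-0.3921 + 0.9064i)|0⟩ + (0.0623 + 0.144i)|1⟩

Rz(2.325) = [[e^(−iθ/2), 0], [0, e^(iθ/2)]] with e^(±iθ/2) = cos(θ/2) ± i·sin(θ/2); θ = 2.325, cos(θ/2) ≈ 0.397046, sin(θ/2) ≈ 0.917799.
With a = amp(|0⟩) = -0.9876 and b = amp(|1⟩) = 0.1569:
new amp(|0⟩) = (0.397046 - 0.917799i)·a = (-0.3921 + 0.9064i)
new amp(|1⟩) = (0.397046 + 0.917799i)·b = (0.0623 + 0.144i)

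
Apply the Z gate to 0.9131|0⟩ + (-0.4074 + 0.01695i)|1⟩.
0.9131|0⟩ + (0.4074 - 0.01695i)|1⟩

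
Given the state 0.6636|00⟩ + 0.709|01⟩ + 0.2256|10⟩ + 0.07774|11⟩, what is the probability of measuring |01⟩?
0.5027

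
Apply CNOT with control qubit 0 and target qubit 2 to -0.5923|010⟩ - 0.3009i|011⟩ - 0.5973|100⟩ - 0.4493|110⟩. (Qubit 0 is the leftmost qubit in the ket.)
-0.5923|010⟩ - 0.3009i|011⟩ - 0.5973|101⟩ - 0.4493|111⟩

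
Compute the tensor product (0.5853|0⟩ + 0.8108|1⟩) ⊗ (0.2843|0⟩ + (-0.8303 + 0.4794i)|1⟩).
0.1664|00⟩ + (-0.486 + 0.2806i)|01⟩ + 0.2305|10⟩ + (-0.6732 + 0.3887i)|11⟩

amp(|b₁b₂…⟩) = product of the factor amplitudes for bits b₁, b₂, …; only kets whose every factor amplitude is nonzero survive.
|00⟩: (0.5853)(0.2843) = 0.1664
|01⟩: (0.5853)(-0.8303 + 0.4794i) = (-0.486 + 0.2806i)
|10⟩: (0.8108)(0.2843) = 0.2305
|11⟩: (0.8108)(-0.8303 + 0.4794i) = (-0.6732 + 0.3887i)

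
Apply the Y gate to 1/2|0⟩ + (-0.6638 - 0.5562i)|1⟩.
(-0.5562 + 0.6638i)|0⟩ + (1/2)i|1⟩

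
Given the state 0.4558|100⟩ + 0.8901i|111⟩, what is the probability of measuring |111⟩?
0.7923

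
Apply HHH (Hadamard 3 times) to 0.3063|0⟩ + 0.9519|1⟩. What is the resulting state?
0.8897|0⟩ - 0.4565|1⟩

H² = I, so H^3 = H: a single Hadamard. With (a, b) = (0.3063, 0.9519), H gives ((a + b)/√2, (a − b)/√2) = (0.8897, -0.4565).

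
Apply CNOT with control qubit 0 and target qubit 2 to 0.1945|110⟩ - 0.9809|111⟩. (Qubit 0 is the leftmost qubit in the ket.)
-0.9809|110⟩ + 0.1945|111⟩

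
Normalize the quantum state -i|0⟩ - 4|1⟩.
-0.2425i|0⟩ - 0.9701|1⟩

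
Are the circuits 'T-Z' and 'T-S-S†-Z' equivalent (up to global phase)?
Yes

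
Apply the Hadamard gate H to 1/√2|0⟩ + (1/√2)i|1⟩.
(1/2 + (1/2)i)|0⟩ + (1/2 - (1/2)i)|1⟩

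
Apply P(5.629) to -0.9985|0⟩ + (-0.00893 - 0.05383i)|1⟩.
-0.9985|0⟩ + (-0.03984 - 0.03728i)|1⟩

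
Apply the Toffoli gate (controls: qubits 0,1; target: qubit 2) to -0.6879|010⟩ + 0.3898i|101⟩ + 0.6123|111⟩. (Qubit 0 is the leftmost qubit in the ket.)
-0.6879|010⟩ + 0.3898i|101⟩ + 0.6123|110⟩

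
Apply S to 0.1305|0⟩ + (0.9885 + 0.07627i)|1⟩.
0.1305|0⟩ + (-0.07627 + 0.9885i)|1⟩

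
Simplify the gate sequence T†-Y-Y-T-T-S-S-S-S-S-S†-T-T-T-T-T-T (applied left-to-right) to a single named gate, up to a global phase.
T†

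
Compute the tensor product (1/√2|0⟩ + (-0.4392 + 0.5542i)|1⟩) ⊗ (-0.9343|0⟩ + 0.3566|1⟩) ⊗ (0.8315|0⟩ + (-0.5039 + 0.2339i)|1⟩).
-0.5493|000⟩ + (0.3329 - 0.1545i)|001⟩ + 0.2097|010⟩ + (-0.1271 + 0.05898i)|011⟩ + (0.3412 - 0.4305i)|100⟩ + (-0.08566 + 0.3569i)|101⟩ + (-0.1302 + 0.1643i)|110⟩ + (0.0327 - 0.1362i)|111⟩

amp(|b₁b₂…⟩) = product of the factor amplitudes for bits b₁, b₂, …; only kets whose every factor amplitude is nonzero survive.
|000⟩: (1/√2)(-0.9343)(0.8315) = -0.5493
|001⟩: (1/√2)(-0.9343)(-0.5039 + 0.2339i) = (0.3329 - 0.1545i)
|010⟩: (1/√2)(0.3566)(0.8315) = 0.2097
|011⟩: (1/√2)(0.3566)(-0.5039 + 0.2339i) = (-0.1271 + 0.05898i)
|100⟩: (-0.4392 + 0.5542i)(-0.9343)(0.8315) = (0.3412 - 0.4305i)
|101⟩: (-0.4392 + 0.5542i)(-0.9343)(-0.5039 + 0.2339i) = (-0.08566 + 0.3569i)
|110⟩: (-0.4392 + 0.5542i)(0.3566)(0.8315) = (-0.1302 + 0.1643i)
|111⟩: (-0.4392 + 0.5542i)(0.3566)(-0.5039 + 0.2339i) = (0.0327 - 0.1362i)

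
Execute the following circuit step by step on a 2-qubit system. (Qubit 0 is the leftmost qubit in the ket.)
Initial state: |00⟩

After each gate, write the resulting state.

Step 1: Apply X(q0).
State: |10⟩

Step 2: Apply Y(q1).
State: i|11⟩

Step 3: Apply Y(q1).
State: |10⟩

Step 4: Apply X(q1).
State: |11⟩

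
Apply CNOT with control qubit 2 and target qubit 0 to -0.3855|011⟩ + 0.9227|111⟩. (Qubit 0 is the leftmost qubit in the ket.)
0.9227|011⟩ - 0.3855|111⟩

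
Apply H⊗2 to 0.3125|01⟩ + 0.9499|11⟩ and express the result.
0.6312|00⟩ - 0.6312|01⟩ - 0.3187|10⟩ + 0.3187|11⟩

H⊗2 gives amp(|y⟩) = (1/2) Σ_x (−1)^(x·y) amp(|x⟩), where x·y is the number of positions in which both x and y have a 1.
|00⟩: (0.3125 + 0.9499)/2 = 0.6312
|01⟩: (-0.3125 - 0.9499)/2 = -0.6312
|10⟩: (0.3125 - 0.9499)/2 = -0.3187
|11⟩: (-0.3125 + 0.9499)/2 = 0.3187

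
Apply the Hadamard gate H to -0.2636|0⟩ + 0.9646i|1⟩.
(-0.1864 + 0.6821i)|0⟩ + (-0.1864 - 0.6821i)|1⟩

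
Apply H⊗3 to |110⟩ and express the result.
1/√8|000⟩ + 1/√8|001⟩ - 1/√8|010⟩ - 1/√8|011⟩ - 1/√8|100⟩ - 1/√8|101⟩ + 1/√8|110⟩ + 1/√8|111⟩

H⊗3 gives amp(|y⟩) = (1/2√2) Σ_x (−1)^(x·y) amp(|x⟩), where x·y is the number of positions in which both x and y have a 1.
|000⟩: (1)/(2√2) = 1/√8
|001⟩: (1)/(2√2) = 1/√8
|010⟩: (-1)/(2√2) = -1/√8
|011⟩: (-1)/(2√2) = -1/√8
|100⟩: (-1)/(2√2) = -1/√8
|101⟩: (-1)/(2√2) = -1/√8
|110⟩: (1)/(2√2) = 1/√8
|111⟩: (1)/(2√2) = 1/√8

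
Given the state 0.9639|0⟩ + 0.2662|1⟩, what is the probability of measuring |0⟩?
0.9291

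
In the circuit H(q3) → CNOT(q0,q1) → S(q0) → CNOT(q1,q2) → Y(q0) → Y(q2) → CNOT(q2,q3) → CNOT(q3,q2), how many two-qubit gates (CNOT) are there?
4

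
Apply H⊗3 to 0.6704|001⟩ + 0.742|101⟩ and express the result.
0.4994|000⟩ - 0.4994|001⟩ + 0.4994|010⟩ - 0.4994|011⟩ - 0.02531|100⟩ + 0.02531|101⟩ - 0.02531|110⟩ + 0.02531|111⟩

H⊗3 gives amp(|y⟩) = (1/2√2) Σ_x (−1)^(x·y) amp(|x⟩), where x·y is the number of positions in which both x and y have a 1.
|000⟩: (0.6704 + 0.742)/(2√2) = 0.4994
|001⟩: (-0.6704 - 0.742)/(2√2) = -0.4994
|010⟩: (0.6704 + 0.742)/(2√2) = 0.4994
|011⟩: (-0.6704 - 0.742)/(2√2) = -0.4994
|100⟩: (0.6704 - 0.742)/(2√2) = -0.02531
|101⟩: (-0.6704 + 0.742)/(2√2) = 0.02531
|110⟩: (0.6704 - 0.742)/(2√2) = -0.02531
|111⟩: (-0.6704 + 0.742)/(2√2) = 0.02531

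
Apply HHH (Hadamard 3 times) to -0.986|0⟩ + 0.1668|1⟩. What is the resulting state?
-0.5793|0⟩ - 0.8152|1⟩

H² = I, so H^3 = H: a single Hadamard. With (a, b) = (-0.986, 0.1668), H gives ((a + b)/√2, (a − b)/√2) = (-0.5793, -0.8152).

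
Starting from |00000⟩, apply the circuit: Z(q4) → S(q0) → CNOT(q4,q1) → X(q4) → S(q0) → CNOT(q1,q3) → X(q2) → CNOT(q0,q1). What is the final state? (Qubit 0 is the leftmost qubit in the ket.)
|00101⟩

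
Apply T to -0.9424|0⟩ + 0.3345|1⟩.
-0.9424|0⟩ + (0.2365 + 0.2365i)|1⟩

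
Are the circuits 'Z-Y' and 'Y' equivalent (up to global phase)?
No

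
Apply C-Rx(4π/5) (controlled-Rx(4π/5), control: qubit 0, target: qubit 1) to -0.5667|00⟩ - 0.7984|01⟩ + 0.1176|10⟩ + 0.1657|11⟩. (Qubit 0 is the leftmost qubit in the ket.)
-0.5667|00⟩ - 0.7984|01⟩ + (0.03634 - 0.1576i)|10⟩ + (0.0512 - 0.1118i)|11⟩

C-Rx(4π/5) leaves the control-|0⟩ kets |00⟩, |01⟩ unchanged and applies Rx(4π/5) to qubit 1 on the control-|1⟩ pair (|10⟩, |11⟩).
Rx(4π/5) = [[cos(θ/2), −i·sin(θ/2)], [−i·sin(θ/2), cos(θ/2)]]; θ = 4π/5, cos(θ/2) ≈ 0.309017, sin(θ/2) ≈ 0.951057.
With a = amp(|10⟩) = 0.1176 and b = amp(|11⟩) = 0.1657:
new amp(|10⟩) = (0.309017)·a + (-0.951057i)·b = (0.03634 - 0.1576i)
new amp(|11⟩) = (-0.951057i)·a + (0.309017)·b = (0.0512 - 0.1118i)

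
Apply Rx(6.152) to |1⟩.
-0.06555i|0⟩ - 0.9978|1⟩

Rx(6.152) = [[cos(θ/2), −i·sin(θ/2)], [−i·sin(θ/2), cos(θ/2)]]; θ = 6.152, cos(θ/2) ≈ -0.99785, sin(θ/2) ≈ 0.0655456.
With a = amp(|0⟩) = 0 and b = amp(|1⟩) = 1:
new amp(|0⟩) = (-0.99785)·a + (-0.0655456i)·b = -0.06555i
new amp(|1⟩) = (-0.0655456i)·a + (-0.99785)·b = -0.9978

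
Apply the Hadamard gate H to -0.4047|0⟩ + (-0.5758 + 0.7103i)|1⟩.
(-0.6933 + 0.5023i)|0⟩ + (0.121 - 0.5023i)|1⟩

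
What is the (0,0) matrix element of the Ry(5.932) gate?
-0.9846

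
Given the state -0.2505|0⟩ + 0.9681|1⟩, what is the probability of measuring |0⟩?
0.06275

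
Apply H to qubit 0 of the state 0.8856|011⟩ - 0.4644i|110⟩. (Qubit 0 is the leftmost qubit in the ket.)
-0.3284i|010⟩ + 0.6262|011⟩ + 0.3284i|110⟩ + 0.6262|111⟩

H on qubit 0 mixes each pair of kets that differ only in qubit 0: amplitudes (a, b) of (|…0…⟩, |…1…⟩) become ((a + b)/√2, (a − b)/√2). Kets absent from the input have amplitude 0.
(|010⟩, |110⟩): (a, b) = (0, -0.4644i) → (-0.3284i, 0.3284i)
(|011⟩, |111⟩): (a, b) = (0.8856, 0) → (0.6262, 0.6262)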